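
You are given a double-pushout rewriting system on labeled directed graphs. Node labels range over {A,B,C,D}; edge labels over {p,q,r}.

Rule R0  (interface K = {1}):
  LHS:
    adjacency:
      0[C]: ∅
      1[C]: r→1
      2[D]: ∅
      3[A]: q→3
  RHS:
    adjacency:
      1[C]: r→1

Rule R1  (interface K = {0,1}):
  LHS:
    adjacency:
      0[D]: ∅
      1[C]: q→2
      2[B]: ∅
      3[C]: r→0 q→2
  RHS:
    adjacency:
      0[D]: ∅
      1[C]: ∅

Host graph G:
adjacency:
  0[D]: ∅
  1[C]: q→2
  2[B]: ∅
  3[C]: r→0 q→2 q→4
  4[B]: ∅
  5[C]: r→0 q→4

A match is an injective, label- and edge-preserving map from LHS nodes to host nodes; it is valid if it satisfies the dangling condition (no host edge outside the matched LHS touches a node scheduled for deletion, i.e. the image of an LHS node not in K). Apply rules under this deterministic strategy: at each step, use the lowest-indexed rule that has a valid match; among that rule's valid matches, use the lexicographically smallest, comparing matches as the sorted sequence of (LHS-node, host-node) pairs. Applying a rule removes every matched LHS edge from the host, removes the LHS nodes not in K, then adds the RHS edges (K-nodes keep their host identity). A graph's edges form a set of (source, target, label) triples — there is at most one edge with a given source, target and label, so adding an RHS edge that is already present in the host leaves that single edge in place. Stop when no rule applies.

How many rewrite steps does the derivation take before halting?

start.  V:6 E:6  edges: 1-q->2 3-r->0 3-q->2 3-q->4 5-r->0 5-q->4
1. fire R1 via {0↦0, 1↦3, 2↦4, 3↦5}  →  V:4 E:3  edges: 1-q->2 3-r->0 3-q->2
2. fire R1 via {0↦0, 1↦1, 2↦2, 3↦3}  →  V:2 E:0  edges: ∅
final graph: no rule applies after step 2

Answer: 2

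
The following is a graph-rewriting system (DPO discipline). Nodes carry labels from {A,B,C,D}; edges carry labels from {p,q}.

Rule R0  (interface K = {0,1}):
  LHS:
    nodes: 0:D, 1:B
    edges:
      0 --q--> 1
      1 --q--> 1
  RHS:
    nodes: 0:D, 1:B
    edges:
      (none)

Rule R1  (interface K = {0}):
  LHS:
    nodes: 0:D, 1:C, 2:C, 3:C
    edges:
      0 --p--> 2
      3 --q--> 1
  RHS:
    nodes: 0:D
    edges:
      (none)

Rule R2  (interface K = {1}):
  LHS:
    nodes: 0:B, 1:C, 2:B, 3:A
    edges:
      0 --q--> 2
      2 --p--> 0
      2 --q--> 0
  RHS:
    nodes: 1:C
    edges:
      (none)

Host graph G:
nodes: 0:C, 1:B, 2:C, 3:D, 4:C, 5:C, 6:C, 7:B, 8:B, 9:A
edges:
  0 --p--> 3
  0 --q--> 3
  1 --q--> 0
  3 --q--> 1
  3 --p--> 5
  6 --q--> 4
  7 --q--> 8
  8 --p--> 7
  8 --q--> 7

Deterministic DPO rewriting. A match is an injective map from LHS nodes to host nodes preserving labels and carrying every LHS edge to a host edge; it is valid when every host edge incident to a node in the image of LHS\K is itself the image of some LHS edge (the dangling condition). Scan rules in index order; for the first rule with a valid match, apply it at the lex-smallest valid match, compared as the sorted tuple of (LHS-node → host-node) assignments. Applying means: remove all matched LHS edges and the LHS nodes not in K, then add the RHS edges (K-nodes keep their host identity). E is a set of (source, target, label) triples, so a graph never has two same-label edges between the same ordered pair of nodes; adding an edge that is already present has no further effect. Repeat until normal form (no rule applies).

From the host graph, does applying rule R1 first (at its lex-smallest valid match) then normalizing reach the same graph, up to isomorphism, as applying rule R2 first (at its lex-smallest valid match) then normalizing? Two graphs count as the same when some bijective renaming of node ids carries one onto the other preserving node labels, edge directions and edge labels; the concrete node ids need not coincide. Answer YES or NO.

Answer: YES

Rewrite trace:
branch R1-first: apply at {0↦3, 1↦4, 2↦5, 3↦6} → |E|=7, then 1 more step(s) → NF |V|=4 |E|=4 V={0:C, 1:B, 2:C, 3:D} E=0-p->3 0-q->3 1-q->0 3-q->1
branch R2-first: apply at {0↦7, 1↦0, 2↦8, 3↦9} → |E|=6, then 1 more step(s) → NF |V|=4 |E|=4 V={0:C, 1:B, 2:C, 3:D} E=0-p->3 0-q->3 1-q->0 3-q->1
graphs isomorphic (equal up to label-preserving node renaming)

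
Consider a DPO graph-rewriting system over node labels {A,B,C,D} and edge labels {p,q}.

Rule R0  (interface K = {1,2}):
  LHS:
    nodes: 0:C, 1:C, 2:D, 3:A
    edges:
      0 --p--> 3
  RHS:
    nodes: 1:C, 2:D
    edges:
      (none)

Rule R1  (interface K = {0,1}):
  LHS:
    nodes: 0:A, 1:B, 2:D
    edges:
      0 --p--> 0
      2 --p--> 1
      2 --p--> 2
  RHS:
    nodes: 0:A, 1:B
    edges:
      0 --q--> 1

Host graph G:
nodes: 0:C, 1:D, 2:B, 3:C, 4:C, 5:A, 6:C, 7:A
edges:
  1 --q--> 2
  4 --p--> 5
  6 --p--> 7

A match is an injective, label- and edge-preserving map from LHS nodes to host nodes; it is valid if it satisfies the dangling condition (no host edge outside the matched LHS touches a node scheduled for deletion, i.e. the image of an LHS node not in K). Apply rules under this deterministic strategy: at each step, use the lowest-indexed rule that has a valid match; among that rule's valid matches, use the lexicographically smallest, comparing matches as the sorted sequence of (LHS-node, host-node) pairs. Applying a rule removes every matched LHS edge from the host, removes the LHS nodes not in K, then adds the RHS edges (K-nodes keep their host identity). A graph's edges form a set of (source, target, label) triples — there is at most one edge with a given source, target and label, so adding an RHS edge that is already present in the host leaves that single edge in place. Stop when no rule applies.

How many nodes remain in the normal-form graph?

[0] host  ⇒  8 nodes, 3 edges  {1-q->2 4-p->5 6-p->7}
[1] R0 @ {0↦4, 1↦0, 2↦1, 3↦5}  ⇒  6 nodes, 2 edges  {1-q->2 6-p->7}
[2] R0 @ {0↦6, 1↦0, 2↦1, 3↦7}  ⇒  4 nodes, 1 edges  {1-q->2}
halt: no rule applies after step 2
NF nodes: {0:C, 1:D, 2:B, 3:C}

Answer: 4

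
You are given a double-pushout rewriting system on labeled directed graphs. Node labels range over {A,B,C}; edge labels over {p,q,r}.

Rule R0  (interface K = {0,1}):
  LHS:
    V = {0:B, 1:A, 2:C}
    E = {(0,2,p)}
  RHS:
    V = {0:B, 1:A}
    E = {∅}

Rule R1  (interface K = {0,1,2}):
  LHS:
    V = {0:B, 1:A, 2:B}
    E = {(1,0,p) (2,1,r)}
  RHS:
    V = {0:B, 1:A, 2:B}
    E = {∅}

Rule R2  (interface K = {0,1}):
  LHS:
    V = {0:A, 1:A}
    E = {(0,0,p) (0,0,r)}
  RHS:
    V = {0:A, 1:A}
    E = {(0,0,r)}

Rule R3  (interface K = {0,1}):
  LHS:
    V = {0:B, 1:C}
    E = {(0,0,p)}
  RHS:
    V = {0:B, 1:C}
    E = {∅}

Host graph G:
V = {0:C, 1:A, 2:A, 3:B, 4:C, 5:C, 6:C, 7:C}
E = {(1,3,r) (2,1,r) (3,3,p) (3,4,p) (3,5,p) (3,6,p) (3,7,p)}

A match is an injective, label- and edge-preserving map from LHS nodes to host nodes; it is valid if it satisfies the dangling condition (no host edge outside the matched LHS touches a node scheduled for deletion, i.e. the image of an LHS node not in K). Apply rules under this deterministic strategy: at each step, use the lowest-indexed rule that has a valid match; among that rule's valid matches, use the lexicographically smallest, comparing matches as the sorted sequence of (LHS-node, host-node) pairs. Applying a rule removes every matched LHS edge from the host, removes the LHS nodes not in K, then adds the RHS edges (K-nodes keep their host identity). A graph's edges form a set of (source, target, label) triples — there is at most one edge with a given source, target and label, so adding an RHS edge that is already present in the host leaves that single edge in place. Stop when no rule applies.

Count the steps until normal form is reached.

Answer: 5

Derivation:
[0] host  ⇒  8 nodes, 7 edges  {1-r->3 2-r->1 3-p->3 3-p->4 3-p->5 3-p->6 3-p->7}
[1] R0 @ {0↦3, 1↦1, 2↦4}  ⇒  7 nodes, 6 edges  {1-r->3 2-r->1 3-p->3 3-p->5 3-p->6 3-p->7}
[2] R0 @ {0↦3, 1↦1, 2↦5}  ⇒  6 nodes, 5 edges  {1-r->3 2-r->1 3-p->3 3-p->6 3-p->7}
[3] R0 @ {0↦3, 1↦1, 2↦6}  ⇒  5 nodes, 4 edges  {1-r->3 2-r->1 3-p->3 3-p->7}
[4] R0 @ {0↦3, 1↦1, 2↦7}  ⇒  4 nodes, 3 edges  {1-r->3 2-r->1 3-p->3}
[5] R3 @ {0↦3, 1↦0}  ⇒  4 nodes, 2 edges  {1-r->3 2-r->1}
normal form: no rule applies after step 5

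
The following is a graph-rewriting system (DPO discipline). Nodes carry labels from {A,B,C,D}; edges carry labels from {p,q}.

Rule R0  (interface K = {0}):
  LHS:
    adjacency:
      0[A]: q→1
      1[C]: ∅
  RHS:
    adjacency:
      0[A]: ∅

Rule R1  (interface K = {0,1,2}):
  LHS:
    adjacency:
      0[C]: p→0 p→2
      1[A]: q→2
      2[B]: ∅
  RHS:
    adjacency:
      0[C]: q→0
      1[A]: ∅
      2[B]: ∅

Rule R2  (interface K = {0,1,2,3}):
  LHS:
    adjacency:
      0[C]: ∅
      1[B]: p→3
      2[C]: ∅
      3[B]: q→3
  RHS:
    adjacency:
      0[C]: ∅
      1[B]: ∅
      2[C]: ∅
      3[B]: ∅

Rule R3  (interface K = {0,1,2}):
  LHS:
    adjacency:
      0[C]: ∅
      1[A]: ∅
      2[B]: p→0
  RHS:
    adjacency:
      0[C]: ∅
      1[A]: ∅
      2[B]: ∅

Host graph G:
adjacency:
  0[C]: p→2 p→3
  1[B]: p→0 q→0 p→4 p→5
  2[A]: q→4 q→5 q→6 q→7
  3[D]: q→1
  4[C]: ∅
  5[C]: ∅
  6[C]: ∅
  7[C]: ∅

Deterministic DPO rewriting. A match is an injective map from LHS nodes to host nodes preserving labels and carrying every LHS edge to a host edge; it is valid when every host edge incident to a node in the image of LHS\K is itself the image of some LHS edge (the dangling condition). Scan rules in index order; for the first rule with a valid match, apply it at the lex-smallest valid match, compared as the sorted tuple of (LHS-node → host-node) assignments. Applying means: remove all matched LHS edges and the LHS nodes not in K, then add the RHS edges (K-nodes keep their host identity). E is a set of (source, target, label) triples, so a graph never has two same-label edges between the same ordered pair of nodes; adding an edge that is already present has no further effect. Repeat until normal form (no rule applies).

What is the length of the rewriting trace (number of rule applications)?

Answer: 7

Rewrite trace:
[0] host  ⇒  8 nodes, 11 edges  {0-p->2 0-p->3 1-p->0 1-q->0 1-p->4 1-p->5 2-q->4 2-q->5 2-q->6 2-q->7 3-q->1}
[1] R0 @ {0↦2, 1↦6}  ⇒  7 nodes, 10 edges  {0-p->2 0-p->3 1-p->0 1-q->0 1-p->4 1-p->5 2-q->4 2-q->5 2-q->7 3-q->1}
[2] R0 @ {0↦2, 1↦7}  ⇒  6 nodes, 9 edges  {0-p->2 0-p->3 1-p->0 1-q->0 1-p->4 1-p->5 2-q->4 2-q->5 3-q->1}
[3] R3 @ {0↦0, 1↦2, 2↦1}  ⇒  6 nodes, 8 edges  {0-p->2 0-p->3 1-q->0 1-p->4 1-p->5 2-q->4 2-q->5 3-q->1}
[4] R3 @ {0↦4, 1↦2, 2↦1}  ⇒  6 nodes, 7 edges  {0-p->2 0-p->3 1-q->0 1-p->5 2-q->4 2-q->5 3-q->1}
[5] R0 @ {0↦2, 1↦4}  ⇒  5 nodes, 6 edges  {0-p->2 0-p->3 1-q->0 1-p->5 2-q->5 3-q->1}
[6] R3 @ {0↦5, 1↦2, 2↦1}  ⇒  5 nodes, 5 edges  {0-p->2 0-p->3 1-q->0 2-q->5 3-q->1}
[7] R0 @ {0↦2, 1↦5}  ⇒  4 nodes, 4 edges  {0-p->2 0-p->3 1-q->0 3-q->1}
normal form: no rule applies after step 7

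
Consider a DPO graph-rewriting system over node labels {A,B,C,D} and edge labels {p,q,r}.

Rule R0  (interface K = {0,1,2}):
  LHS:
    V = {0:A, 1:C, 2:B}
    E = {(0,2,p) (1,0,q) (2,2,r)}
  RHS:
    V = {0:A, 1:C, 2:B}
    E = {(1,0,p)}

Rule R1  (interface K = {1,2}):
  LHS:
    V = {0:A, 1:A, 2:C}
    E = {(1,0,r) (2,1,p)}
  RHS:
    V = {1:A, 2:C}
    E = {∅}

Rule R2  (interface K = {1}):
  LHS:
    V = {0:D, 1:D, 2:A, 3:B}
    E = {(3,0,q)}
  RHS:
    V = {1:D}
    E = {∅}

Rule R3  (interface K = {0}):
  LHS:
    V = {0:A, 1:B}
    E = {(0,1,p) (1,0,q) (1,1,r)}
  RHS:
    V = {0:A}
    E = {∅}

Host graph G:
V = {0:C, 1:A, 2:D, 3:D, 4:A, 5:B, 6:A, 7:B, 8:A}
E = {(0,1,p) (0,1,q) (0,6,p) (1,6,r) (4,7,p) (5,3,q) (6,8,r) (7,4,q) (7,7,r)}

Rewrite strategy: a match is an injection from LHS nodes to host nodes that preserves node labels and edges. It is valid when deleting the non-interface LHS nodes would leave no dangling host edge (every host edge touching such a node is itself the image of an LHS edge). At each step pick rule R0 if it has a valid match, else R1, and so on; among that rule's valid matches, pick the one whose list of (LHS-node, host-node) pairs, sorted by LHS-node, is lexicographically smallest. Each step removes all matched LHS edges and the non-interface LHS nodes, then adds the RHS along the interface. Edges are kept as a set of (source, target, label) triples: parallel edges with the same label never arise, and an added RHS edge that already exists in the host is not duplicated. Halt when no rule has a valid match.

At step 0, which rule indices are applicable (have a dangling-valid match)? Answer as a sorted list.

R0: no valid match — LHS pattern not found
R1: 1 valid match — {0↦8, 1↦6, 2↦0}
R2: no valid match — 4 raw matches, all fail dangling condition
R3: 1 valid match — {0↦4, 1↦7}

Answer: [R1,R3]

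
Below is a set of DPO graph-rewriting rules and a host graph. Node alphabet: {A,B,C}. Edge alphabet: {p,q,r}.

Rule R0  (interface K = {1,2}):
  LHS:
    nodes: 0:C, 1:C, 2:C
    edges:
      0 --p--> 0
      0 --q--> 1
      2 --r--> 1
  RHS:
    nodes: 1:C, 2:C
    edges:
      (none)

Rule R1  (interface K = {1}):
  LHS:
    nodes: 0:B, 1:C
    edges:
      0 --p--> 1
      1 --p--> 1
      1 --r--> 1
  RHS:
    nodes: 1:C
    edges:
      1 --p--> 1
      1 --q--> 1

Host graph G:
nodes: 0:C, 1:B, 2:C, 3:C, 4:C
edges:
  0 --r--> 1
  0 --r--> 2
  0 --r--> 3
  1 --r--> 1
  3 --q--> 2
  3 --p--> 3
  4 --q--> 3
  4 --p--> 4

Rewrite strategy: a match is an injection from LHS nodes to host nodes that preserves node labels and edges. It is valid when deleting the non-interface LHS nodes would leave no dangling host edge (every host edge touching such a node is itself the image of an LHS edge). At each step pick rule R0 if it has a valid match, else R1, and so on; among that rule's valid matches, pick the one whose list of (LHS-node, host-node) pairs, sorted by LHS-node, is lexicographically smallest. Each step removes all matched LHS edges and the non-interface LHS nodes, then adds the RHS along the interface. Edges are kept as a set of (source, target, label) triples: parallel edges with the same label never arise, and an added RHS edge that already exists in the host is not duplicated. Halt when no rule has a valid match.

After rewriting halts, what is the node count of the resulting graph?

start.  V:5 E:8  edges: 0-r->1 0-r->2 0-r->3 1-r->1 3-q->2 3-p->3 4-q->3 4-p->4
1. fire R0 via {0↦4, 1↦3, 2↦0}  →  V:4 E:5  edges: 0-r->1 0-r->2 1-r->1 3-q->2 3-p->3
2. fire R0 via {0↦3, 1↦2, 2↦0}  →  V:3 E:2  edges: 0-r->1 1-r->1
normal form: no rule applies after step 2
NF nodes: {0:C, 1:B, 2:C}

Answer: 3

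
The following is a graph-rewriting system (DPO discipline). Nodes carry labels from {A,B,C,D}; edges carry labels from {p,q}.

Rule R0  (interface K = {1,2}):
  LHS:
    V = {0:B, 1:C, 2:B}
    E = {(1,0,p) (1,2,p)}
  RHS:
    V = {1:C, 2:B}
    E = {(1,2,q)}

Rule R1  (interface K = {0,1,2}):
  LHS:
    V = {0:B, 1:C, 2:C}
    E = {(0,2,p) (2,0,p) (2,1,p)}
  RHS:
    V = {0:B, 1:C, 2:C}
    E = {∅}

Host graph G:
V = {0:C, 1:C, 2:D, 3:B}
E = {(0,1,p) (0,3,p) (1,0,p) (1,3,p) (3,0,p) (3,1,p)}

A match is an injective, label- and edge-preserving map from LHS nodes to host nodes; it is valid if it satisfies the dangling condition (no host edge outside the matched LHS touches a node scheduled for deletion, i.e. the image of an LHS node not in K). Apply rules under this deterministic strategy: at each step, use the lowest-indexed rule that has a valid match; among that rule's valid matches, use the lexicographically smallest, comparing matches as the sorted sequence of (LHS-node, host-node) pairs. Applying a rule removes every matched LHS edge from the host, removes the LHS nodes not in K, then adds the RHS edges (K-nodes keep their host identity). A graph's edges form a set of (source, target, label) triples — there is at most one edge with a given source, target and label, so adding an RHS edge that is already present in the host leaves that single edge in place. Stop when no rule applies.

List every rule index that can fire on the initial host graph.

Answer: [R1]

Derivation:
R0: no valid match — LHS pattern not found
R1: 2 valid matches — {0↦3, 1↦0, 2↦1}, {0↦3, 1↦1, 2↦0}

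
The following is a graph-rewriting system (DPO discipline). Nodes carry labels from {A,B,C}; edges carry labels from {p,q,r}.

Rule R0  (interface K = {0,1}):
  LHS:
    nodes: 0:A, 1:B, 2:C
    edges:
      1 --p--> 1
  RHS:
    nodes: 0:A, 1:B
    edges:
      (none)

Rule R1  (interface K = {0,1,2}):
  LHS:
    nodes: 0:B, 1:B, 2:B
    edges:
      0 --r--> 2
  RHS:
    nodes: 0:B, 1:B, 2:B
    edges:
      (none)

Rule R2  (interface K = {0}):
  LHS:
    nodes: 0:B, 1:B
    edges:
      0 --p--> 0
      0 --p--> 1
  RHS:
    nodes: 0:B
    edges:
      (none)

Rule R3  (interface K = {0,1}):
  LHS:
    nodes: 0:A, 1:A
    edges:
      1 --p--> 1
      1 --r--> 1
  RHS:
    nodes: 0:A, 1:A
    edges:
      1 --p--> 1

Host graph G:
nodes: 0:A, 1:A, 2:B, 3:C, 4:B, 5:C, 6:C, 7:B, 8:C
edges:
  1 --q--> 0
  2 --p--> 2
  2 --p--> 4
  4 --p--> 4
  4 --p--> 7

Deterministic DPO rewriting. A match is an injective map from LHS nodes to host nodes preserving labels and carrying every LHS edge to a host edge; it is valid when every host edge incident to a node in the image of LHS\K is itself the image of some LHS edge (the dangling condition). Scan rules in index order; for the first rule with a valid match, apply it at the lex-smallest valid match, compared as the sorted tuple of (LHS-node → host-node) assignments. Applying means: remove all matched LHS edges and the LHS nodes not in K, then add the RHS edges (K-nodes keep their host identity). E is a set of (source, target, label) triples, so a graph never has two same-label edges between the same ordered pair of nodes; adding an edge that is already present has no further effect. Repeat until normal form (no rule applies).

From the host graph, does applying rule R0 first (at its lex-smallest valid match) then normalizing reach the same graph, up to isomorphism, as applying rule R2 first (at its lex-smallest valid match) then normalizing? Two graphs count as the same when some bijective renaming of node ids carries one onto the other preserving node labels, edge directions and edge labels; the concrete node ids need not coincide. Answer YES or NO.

Answer: NO

Rewrite trace:
branch R0-first: apply at {0↦0, 1↦2, 2↦3} → |E|=4, then 1 more step(s) → NF |V|=7 |E|=3 V={0:A, 1:A, 2:B, 4:B, 6:C, 7:B, 8:C} E=1-q->0 2-p->4 4-p->7
branch R2-first: apply at {0↦4, 1↦7} → |E|=3, then 1 more step(s) → NF |V|=7 |E|=2 V={0:A, 1:A, 2:B, 4:B, 5:C, 6:C, 8:C} E=1-q->0 2-p->4
graphs not isomorphic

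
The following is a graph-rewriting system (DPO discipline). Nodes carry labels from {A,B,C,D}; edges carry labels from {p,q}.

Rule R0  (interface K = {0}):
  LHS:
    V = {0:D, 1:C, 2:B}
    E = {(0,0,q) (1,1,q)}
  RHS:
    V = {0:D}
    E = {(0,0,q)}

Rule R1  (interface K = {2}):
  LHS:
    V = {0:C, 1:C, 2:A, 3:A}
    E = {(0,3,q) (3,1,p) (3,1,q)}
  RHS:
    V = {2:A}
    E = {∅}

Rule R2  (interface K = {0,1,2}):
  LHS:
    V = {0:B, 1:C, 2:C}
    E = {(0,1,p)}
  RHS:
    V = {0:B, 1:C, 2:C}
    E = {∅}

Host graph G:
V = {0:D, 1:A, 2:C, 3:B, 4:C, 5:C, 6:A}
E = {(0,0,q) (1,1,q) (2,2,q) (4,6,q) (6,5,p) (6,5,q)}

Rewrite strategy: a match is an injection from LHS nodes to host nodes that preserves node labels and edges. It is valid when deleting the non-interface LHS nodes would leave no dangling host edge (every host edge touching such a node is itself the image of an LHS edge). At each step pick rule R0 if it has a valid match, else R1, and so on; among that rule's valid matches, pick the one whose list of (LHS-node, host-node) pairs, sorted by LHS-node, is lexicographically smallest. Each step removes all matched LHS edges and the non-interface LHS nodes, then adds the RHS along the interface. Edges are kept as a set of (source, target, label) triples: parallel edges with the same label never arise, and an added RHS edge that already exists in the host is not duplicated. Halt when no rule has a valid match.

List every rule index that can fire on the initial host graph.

R0: 1 valid match — {0↦0, 1↦2, 2↦3}
R1: 1 valid match — {0↦4, 1↦5, 2↦1, 3↦6}
R2: no valid match — LHS pattern not found

Answer: [R0,R1]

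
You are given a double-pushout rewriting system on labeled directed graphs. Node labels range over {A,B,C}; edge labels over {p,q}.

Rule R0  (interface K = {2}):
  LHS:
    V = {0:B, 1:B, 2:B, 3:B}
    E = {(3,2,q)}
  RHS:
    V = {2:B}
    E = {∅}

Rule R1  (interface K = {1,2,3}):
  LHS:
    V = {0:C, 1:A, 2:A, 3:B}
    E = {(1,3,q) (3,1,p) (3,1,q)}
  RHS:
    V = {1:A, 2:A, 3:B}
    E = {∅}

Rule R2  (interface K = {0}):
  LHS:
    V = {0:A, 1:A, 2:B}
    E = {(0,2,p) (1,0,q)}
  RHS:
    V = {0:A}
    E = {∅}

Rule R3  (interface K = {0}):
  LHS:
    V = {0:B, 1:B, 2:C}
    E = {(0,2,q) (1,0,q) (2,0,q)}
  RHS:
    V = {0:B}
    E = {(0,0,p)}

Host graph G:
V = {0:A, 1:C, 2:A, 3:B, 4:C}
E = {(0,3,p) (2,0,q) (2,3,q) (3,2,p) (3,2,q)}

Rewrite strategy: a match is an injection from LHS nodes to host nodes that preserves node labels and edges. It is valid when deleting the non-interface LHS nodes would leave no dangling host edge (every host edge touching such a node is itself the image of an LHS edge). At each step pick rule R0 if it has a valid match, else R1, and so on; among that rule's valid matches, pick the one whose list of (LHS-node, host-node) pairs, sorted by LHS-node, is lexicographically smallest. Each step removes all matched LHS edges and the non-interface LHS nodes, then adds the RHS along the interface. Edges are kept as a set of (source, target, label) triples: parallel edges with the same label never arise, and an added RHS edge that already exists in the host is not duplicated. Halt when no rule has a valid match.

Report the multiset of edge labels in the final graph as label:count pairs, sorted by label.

start.  V:5 E:5  edges: 0-p->3 2-q->0 2-q->3 3-p->2 3-q->2
1. fire R1 via {0↦1, 1↦2, 2↦0, 3↦3}  →  V:4 E:2  edges: 0-p->3 2-q->0
2. fire R2 via {0↦0, 1↦2, 2↦3}  →  V:2 E:0  edges: ∅
final graph: no rule applies after step 2
NF edges: []

Answer: (no edges)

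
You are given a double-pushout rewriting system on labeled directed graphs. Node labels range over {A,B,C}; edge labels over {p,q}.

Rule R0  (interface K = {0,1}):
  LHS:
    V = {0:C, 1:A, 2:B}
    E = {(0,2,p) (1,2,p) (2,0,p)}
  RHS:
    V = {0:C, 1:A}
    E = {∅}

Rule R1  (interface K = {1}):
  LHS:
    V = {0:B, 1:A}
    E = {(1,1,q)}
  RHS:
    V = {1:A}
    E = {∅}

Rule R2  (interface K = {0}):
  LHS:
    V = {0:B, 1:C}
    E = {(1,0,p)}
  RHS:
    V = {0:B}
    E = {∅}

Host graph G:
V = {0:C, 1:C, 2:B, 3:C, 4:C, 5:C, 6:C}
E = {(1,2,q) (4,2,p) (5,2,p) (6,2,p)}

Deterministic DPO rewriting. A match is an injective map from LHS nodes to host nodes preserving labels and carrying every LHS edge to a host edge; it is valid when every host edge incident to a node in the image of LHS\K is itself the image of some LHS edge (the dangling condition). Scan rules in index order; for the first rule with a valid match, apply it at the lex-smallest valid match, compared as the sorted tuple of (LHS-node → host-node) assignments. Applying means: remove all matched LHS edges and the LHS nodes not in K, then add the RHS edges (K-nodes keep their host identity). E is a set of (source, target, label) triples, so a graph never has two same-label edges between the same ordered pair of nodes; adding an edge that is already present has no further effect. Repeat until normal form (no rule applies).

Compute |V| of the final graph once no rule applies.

initial: |V|=7 |E|=4  E = 1-q->2 4-p->2 5-p->2 6-p->2
step 1: apply R2 at {0↦2, 1↦4}  → |V|=6 |E|=3  E = 1-q->2 5-p->2 6-p->2
step 2: apply R2 at {0↦2, 1↦5}  → |V|=5 |E|=2  E = 1-q->2 6-p->2
step 3: apply R2 at {0↦2, 1↦6}  → |V|=4 |E|=1  E = 1-q->2
normal form: no rule applies after step 3
NF nodes: {0:C, 1:C, 2:B, 3:C}

Answer: 4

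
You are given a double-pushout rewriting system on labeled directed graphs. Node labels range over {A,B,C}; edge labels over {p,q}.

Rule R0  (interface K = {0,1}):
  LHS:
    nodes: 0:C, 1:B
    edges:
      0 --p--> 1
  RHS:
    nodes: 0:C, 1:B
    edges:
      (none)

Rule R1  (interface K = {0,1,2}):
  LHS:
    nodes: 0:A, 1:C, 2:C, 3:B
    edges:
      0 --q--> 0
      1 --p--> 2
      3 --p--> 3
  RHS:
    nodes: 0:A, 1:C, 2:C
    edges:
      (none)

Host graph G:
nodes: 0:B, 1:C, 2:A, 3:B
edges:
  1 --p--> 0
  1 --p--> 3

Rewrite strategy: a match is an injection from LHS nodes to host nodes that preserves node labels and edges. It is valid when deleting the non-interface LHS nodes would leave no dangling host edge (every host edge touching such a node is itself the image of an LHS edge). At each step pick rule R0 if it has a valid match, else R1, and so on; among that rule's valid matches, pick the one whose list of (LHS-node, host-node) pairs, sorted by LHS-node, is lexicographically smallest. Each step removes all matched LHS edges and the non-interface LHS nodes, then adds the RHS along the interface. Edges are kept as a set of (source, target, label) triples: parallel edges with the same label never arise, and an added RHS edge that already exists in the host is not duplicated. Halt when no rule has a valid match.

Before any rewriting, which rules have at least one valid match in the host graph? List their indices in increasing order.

Answer: [R0]

Derivation:
R0: 2 valid matches — {0↦1, 1↦0}, {0↦1, 1↦3}
R1: no valid match — LHS pattern not found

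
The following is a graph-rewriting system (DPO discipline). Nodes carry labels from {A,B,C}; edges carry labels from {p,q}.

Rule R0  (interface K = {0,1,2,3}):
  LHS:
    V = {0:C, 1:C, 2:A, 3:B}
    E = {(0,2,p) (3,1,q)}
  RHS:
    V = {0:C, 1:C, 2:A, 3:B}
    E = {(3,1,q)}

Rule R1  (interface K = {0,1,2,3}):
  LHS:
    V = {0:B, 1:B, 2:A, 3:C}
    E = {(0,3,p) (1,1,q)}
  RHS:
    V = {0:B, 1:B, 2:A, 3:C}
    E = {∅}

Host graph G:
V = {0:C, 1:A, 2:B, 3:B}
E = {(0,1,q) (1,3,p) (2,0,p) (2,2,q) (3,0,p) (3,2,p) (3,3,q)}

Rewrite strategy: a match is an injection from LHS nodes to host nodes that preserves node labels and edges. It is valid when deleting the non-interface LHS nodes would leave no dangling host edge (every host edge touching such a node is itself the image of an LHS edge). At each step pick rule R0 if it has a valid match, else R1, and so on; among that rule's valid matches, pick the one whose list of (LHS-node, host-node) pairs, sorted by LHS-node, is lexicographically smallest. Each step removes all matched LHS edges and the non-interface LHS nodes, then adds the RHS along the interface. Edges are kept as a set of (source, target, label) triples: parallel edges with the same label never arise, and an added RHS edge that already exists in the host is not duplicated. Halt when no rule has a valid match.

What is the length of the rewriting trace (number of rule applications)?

[0] host  ⇒  4 nodes, 7 edges  {0-q->1 1-p->3 2-p->0 2-q->2 3-p->0 3-p->2 3-q->3}
[1] R1 @ {0↦2, 1↦3, 2↦1, 3↦0}  ⇒  4 nodes, 5 edges  {0-q->1 1-p->3 2-q->2 3-p->0 3-p->2}
[2] R1 @ {0↦3, 1↦2, 2↦1, 3↦0}  ⇒  4 nodes, 3 edges  {0-q->1 1-p->3 3-p->2}
halt: no rule applies after step 2

Answer: 2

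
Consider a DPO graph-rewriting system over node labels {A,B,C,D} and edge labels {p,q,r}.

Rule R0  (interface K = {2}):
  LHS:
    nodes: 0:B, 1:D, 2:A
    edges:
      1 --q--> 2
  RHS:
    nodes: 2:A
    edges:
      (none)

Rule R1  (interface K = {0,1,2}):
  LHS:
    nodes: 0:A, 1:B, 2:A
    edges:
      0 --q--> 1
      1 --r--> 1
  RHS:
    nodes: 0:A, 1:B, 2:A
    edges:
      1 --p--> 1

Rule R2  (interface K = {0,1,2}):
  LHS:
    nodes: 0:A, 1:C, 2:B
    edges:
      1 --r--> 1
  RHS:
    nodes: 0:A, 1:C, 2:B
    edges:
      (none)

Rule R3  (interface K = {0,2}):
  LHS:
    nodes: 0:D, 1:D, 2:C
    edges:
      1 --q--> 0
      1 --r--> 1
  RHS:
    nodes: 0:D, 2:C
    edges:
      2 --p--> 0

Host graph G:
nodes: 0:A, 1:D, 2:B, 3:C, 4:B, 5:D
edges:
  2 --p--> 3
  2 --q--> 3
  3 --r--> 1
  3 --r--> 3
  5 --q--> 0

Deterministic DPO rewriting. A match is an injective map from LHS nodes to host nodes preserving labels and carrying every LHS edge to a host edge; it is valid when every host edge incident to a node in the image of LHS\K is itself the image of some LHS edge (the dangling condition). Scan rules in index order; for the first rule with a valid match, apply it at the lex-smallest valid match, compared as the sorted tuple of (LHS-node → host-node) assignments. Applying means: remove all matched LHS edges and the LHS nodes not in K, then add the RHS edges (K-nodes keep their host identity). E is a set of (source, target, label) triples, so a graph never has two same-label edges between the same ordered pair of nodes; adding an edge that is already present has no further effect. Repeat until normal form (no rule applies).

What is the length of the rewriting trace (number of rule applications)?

Answer: 2

Steps:
start.  V:6 E:5  edges: 2-p->3 2-q->3 3-r->1 3-r->3 5-q->0
1. fire R0 via {0↦4, 1↦5, 2↦0}  →  V:4 E:4  edges: 2-p->3 2-q->3 3-r->1 3-r->3
2. fire R2 via {0↦0, 1↦3, 2↦2}  →  V:4 E:3  edges: 2-p->3 2-q->3 3-r->1
normal form: no rule applies after step 2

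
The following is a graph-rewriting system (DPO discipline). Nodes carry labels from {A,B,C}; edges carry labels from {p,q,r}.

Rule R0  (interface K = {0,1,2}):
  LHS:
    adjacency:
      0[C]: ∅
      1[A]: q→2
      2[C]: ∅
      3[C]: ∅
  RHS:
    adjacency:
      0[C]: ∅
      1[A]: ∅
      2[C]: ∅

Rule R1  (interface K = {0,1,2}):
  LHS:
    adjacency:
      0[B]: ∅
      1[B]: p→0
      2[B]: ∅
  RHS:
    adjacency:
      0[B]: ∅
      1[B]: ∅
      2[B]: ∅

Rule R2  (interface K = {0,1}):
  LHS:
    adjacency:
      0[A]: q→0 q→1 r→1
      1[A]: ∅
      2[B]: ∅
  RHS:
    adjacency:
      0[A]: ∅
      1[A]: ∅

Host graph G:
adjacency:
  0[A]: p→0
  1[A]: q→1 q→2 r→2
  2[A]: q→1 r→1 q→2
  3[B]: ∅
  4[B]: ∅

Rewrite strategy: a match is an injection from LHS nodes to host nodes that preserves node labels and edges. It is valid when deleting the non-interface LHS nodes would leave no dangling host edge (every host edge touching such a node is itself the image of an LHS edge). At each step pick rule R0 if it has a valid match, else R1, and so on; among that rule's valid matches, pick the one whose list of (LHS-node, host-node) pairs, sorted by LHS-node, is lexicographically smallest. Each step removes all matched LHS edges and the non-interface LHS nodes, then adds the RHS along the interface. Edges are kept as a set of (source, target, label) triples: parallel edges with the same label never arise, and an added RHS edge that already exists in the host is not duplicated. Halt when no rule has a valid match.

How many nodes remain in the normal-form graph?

start.  V:5 E:7  edges: 0-p->0 1-q->1 1-q->2 1-r->2 2-q->1 2-r->1 2-q->2
1. fire R2 via {0↦1, 1↦2, 2↦3}  →  V:4 E:4  edges: 0-p->0 2-q->1 2-r->1 2-q->2
2. fire R2 via {0↦2, 1↦1, 2↦4}  →  V:3 E:1  edges: 0-p->0
final graph: no rule applies after step 2
NF nodes: {0:A, 1:A, 2:A}

Answer: 3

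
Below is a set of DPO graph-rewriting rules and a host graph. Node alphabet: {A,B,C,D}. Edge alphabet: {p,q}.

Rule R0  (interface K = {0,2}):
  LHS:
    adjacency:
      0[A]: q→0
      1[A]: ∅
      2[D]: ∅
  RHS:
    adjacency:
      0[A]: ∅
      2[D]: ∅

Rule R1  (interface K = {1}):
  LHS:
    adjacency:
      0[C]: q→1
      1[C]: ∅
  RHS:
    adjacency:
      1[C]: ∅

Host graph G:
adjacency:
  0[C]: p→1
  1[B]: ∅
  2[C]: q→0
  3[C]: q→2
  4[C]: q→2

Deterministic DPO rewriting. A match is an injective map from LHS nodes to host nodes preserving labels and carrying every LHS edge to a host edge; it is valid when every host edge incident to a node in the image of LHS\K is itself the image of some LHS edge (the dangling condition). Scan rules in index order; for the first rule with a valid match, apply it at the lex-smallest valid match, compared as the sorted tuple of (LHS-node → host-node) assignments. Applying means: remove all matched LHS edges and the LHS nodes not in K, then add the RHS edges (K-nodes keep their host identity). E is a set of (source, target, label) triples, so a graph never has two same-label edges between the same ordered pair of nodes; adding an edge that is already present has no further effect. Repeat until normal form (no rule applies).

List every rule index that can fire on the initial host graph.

R0: no valid match — LHS pattern not found
R1: 2 valid matches — {0↦3, 1↦2}, {0↦4, 1↦2}

Answer: [R1]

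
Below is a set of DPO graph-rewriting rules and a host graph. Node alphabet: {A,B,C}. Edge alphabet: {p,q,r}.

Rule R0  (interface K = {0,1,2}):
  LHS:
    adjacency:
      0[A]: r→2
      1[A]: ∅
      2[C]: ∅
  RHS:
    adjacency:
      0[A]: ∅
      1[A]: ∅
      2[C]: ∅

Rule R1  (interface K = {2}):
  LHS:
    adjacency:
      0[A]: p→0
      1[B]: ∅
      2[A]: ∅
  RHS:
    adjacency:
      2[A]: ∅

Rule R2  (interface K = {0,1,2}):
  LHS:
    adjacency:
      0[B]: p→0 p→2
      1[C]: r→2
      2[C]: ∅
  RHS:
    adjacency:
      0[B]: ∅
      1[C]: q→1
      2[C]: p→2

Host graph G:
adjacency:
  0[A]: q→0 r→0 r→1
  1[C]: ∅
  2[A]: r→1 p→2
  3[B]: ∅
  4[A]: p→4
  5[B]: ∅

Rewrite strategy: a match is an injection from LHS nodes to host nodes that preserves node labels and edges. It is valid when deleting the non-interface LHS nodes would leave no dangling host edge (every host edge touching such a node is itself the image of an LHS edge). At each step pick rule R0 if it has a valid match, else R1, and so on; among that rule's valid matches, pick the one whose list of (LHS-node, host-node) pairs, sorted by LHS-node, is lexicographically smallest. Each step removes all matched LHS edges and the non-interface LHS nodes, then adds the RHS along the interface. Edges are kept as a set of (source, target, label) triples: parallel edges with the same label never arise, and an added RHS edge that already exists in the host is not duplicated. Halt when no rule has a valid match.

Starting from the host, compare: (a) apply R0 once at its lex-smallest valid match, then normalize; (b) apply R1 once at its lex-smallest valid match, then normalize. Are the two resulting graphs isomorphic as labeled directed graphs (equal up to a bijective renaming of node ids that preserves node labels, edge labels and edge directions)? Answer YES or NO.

branch R0-first: apply at {0↦0, 1↦2, 2↦1} → |E|=5, then 3 more step(s) → NF |V|=2 |E|=2 V={0:A, 1:C} E=0-q->0 0-r->0
branch R1-first: apply at {0↦4, 1↦3, 2↦0} → |E|=5, then 3 more step(s) → NF |V|=2 |E|=2 V={0:A, 1:C} E=0-q->0 0-r->0
graphs isomorphic (equal up to label-preserving node renaming)

Answer: YES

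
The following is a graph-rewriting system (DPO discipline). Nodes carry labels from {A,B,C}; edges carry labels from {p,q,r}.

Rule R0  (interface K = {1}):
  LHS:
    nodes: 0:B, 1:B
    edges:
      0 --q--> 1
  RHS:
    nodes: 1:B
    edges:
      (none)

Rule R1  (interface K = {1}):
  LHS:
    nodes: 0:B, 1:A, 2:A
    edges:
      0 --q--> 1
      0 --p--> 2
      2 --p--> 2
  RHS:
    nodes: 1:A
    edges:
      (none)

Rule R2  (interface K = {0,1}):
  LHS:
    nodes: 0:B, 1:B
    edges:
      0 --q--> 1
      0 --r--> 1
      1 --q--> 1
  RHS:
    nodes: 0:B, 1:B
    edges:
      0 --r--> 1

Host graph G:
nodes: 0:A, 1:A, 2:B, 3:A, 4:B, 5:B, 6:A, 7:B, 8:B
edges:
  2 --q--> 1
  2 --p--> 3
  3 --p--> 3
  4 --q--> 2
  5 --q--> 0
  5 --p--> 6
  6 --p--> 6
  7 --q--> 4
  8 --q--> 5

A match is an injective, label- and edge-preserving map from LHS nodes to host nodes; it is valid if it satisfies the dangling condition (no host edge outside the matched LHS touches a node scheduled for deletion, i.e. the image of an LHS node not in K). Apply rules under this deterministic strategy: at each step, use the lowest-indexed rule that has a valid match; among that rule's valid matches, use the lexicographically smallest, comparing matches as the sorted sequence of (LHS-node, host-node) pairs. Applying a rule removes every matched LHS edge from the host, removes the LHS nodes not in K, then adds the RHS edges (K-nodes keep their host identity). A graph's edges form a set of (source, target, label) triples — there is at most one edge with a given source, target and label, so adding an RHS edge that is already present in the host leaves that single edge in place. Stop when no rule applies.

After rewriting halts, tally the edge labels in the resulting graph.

Answer: (no edges)

Rewrite trace:
initial: |V|=9 |E|=9  E = 2-q->1 2-p->3 3-p->3 4-q->2 5-q->0 5-p->6 6-p->6 7-q->4 8-q->5
step 1: apply R0 at {0↦7, 1↦4}  → |V|=8 |E|=8  E = 2-q->1 2-p->3 3-p->3 4-q->2 5-q->0 5-p->6 6-p->6 8-q->5
step 2: apply R0 at {0↦4, 1↦2}  → |V|=7 |E|=7  E = 2-q->1 2-p->3 3-p->3 5-q->0 5-p->6 6-p->6 8-q->5
step 3: apply R0 at {0↦8, 1↦5}  → |V|=6 |E|=6  E = 2-q->1 2-p->3 3-p->3 5-q->0 5-p->6 6-p->6
step 4: apply R1 at {0↦2, 1↦1, 2↦3}  → |V|=4 |E|=3  E = 5-q->0 5-p->6 6-p->6
step 5: apply R1 at {0↦5, 1↦0, 2↦6}  → |V|=2 |E|=0  E = ∅
halt: no rule applies after step 5
NF edges: []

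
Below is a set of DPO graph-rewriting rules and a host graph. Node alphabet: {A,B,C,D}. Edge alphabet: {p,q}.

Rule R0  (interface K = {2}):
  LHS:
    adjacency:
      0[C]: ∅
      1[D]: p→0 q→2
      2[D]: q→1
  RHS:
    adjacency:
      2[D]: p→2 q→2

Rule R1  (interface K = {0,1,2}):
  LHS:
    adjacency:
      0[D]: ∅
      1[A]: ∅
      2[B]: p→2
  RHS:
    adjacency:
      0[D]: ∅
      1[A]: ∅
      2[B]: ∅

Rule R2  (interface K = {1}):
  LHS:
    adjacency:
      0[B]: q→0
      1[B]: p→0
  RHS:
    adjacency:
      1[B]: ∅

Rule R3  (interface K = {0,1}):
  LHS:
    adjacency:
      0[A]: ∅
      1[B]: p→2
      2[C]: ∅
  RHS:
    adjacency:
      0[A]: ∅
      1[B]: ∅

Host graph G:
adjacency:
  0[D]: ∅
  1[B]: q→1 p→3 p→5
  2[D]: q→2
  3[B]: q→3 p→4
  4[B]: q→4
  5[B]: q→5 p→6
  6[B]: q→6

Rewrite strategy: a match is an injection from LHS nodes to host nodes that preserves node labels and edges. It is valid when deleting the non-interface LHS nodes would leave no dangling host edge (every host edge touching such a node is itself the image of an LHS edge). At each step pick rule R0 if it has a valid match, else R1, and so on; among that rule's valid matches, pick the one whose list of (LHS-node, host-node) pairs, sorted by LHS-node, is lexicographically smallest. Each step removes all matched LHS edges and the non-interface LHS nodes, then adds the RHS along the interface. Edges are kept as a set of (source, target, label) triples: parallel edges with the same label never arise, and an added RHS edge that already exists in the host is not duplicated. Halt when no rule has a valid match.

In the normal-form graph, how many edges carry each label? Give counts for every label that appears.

start.  V:7 E:10  edges: 1-q->1 1-p->3 1-p->5 2-q->2 3-q->3 3-p->4 4-q->4 5-q->5 5-p->6 6-q->6
1. fire R2 via {0↦4, 1↦3}  →  V:6 E:8  edges: 1-q->1 1-p->3 1-p->5 2-q->2 3-q->3 5-q->5 5-p->6 6-q->6
2. fire R2 via {0↦3, 1↦1}  →  V:5 E:6  edges: 1-q->1 1-p->5 2-q->2 5-q->5 5-p->6 6-q->6
3. fire R2 via {0↦6, 1↦5}  →  V:4 E:4  edges: 1-q->1 1-p->5 2-q->2 5-q->5
4. fire R2 via {0↦5, 1↦1}  →  V:3 E:2  edges: 1-q->1 2-q->2
final graph: no rule applies after step 4
NF edges: [(1, 1, 'q'), (2, 2, 'q')]

Answer: q:2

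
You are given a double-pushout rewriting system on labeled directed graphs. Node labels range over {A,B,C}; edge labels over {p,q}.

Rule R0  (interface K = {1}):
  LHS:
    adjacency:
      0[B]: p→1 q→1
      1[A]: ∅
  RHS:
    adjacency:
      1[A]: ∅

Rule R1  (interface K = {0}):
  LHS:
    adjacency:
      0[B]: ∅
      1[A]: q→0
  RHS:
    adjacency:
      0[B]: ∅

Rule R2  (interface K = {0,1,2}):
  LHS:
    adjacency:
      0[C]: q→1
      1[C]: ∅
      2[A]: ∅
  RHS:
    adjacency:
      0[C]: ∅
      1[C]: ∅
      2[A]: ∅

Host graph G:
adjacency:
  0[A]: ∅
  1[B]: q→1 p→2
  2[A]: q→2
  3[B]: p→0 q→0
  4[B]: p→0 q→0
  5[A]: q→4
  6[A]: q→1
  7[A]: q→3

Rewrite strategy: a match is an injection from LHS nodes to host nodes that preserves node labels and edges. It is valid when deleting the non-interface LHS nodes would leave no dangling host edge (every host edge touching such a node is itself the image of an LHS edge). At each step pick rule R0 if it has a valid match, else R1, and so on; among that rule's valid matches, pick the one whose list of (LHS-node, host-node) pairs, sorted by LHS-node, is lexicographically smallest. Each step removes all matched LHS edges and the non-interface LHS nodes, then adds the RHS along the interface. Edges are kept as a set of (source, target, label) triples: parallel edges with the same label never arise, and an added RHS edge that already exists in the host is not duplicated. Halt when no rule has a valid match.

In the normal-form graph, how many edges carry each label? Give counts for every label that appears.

Answer: p:1 q:2

Rewrite trace:
start.  V:8 E:10  edges: 1-q->1 1-p->2 2-q->2 3-p->0 3-q->0 4-p->0 4-q->0 5-q->4 6-q->1 7-q->3
1. fire R1 via {0↦1, 1↦6}  →  V:7 E:9  edges: 1-q->1 1-p->2 2-q->2 3-p->0 3-q->0 4-p->0 4-q->0 5-q->4 7-q->3
2. fire R1 via {0↦3, 1↦7}  →  V:6 E:8  edges: 1-q->1 1-p->2 2-q->2 3-p->0 3-q->0 4-p->0 4-q->0 5-q->4
3. fire R0 via {0↦3, 1↦0}  →  V:5 E:6  edges: 1-q->1 1-p->2 2-q->2 4-p->0 4-q->0 5-q->4
4. fire R1 via {0↦4, 1↦5}  →  V:4 E:5  edges: 1-q->1 1-p->2 2-q->2 4-p->0 4-q->0
5. fire R0 via {0↦4, 1↦0}  →  V:3 E:3  edges: 1-q->1 1-p->2 2-q->2
normal form: no rule applies after step 5
NF edges: [(1, 1, 'q'), (1, 2, 'p'), (2, 2, 'q')]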